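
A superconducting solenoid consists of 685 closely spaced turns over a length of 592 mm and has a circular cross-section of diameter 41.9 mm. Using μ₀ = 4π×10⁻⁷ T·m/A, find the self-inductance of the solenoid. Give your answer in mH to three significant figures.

A = π(d/2)² = π(2.095×10^-2 m)² = 1.379×10^-3 m².
For a long solenoid, L = μ₀N²A/ℓ.
L = (4π×10⁻⁷)(685)²(1.379×10^-3)/(0.592 m) = 1.373×10^-3 H.

L ≈ 1.37 mH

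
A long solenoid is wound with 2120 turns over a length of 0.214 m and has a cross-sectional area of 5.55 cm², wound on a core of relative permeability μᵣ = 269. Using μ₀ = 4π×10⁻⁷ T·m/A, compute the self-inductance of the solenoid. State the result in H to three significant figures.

L ≈ 3.94 H

A = 5.55 cm² = 5.550×10^-4 m².
For a long solenoid, L = μ₀μᵣN²A/ℓ.
L = (4π×10⁻⁷)(269)(2120)²(5.550×10^-4)/(0.214 m) = 3.94 H.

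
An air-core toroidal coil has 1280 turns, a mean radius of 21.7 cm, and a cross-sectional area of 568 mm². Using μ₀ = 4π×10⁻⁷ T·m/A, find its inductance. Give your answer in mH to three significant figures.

L ≈ 0.858 mH

For a thin toroid, L = μ₀N²A/(2πR).
L = (4π×10⁻⁷)(1280)²(5.680×10^-4) / (2π×0.217 m) = 8.577×10^-4 H.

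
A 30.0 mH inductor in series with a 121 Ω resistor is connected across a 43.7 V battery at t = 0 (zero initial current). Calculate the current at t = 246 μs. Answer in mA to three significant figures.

τ = L/R = 3.000×10^-2/121 = 2.479×10^-4 s; final current I_∞ = ε/R = 43.7/121 = 0.3612 A.
I(t) = I_∞(1 − e^(−t/τ)) with t/τ = 0.992.
I = (0.3612)(1 − e^(−0.992)) = 0.2273 A.

I ≈ 227 mA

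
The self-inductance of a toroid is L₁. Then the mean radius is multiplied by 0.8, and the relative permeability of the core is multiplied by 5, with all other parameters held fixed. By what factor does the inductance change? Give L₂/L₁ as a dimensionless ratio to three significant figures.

L₂/L₁ = 6.25

For a toroid, L ∝ μᵣN²A/R.
L₂/L₁ = (0.8)^-1 × (5) = 6.25.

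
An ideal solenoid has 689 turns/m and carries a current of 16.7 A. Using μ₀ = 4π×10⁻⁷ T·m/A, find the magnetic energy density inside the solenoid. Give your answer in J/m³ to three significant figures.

u ≈ 83.2 J/m³

B = μ₀nI = (4π×10⁻⁷)(689)(16.7) = 1.446×10^-2 T.
u = B²/(2μ₀) = (1.446×10^-2)²/(2×4π×10⁻⁷) = 83.19 J/m³.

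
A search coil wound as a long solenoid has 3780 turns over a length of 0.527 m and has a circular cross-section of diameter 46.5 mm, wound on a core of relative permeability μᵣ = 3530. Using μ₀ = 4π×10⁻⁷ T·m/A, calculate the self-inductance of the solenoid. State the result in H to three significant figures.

A = π(d/2)² = π(2.325×10^-2 m)² = 1.698×10^-3 m².
For a long solenoid, L = μ₀μᵣN²A/ℓ.
L = (4π×10⁻⁷)(3530)(3780)²(1.698×10^-3)/(0.527 m) = 204.2 H.

L ≈ 204 H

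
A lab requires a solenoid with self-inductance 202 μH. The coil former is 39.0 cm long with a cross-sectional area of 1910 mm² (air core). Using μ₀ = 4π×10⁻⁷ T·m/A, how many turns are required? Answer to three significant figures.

N ≈ 181 turns

A = 1910 mm² = 1.910×10^-3 m².
From L = μ₀N²A/ℓ, N = √(Lℓ / (μ₀A)).
N = √[(2.020×10^-4)(0.39) / ((4π×10⁻⁷)×1.910×10^-3)] = √(3.282×10^4) ≈ 181.2.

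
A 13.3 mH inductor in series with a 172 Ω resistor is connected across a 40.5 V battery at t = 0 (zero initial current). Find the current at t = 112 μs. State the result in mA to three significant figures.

I ≈ 180 mA

τ = L/R = 1.330×10^-2/172 = 7.733×10^-5 s; final current I_∞ = ε/R = 40.5/172 = 0.23547 A.
I(t) = I_∞(1 − e^(−t/τ)) with t/τ = 1.448.
I = (0.23547)(1 − e^(−1.448)) = 0.1801 A.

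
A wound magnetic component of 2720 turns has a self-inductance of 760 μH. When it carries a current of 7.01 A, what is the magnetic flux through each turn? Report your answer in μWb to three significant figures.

From L = NΦ_B/I, the flux per turn is Φ_B = LI/N.
Φ_B = (7.600×10^-4 H)(7.01 A)/2720 = 1.959×10^-6 Wb.

Φ_B ≈ 1.96 μWb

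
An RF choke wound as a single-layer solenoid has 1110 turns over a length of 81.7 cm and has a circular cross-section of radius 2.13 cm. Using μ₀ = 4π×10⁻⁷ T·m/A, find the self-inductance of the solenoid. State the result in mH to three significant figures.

L ≈ 2.70 mH

A = πr² = π(2.130×10^-2 m)² = 1.425×10^-3 m².
For a long solenoid, L = μ₀N²A/ℓ.
L = (4π×10⁻⁷)(1110)²(1.425×10^-3)/(0.817 m) = 2.701×10^-3 H.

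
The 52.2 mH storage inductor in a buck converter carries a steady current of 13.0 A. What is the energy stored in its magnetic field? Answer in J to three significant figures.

Stored magnetic energy: U = ½LI².
U = ½(5.220×10^-2 H)(13.0 A)² = 4.411 J.

U ≈ 4.41 J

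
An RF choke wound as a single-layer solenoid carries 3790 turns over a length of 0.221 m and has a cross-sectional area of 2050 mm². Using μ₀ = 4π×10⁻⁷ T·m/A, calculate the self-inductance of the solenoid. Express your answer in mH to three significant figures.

L ≈ 167 mH

A = 2050 mm² = 2.050×10^-3 m².
For a long solenoid, L = μ₀N²A/ℓ.
L = (4π×10⁻⁷)(3790)²(2.050×10^-3)/(0.221 m) = 0.1674 H.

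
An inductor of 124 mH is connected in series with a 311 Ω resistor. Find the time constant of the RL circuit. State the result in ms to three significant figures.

τ ≈ 0.399 ms

τ = L/R = (0.124 H)/(311 Ω) = 3.987×10^-4 s.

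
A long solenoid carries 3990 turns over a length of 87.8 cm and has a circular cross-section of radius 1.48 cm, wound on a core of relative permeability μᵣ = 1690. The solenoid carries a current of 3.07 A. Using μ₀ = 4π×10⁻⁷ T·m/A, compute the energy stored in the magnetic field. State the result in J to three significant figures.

U ≈ 125 J

A = πr² = π(1.480×10^-2 m)² = 6.881×10^-4 m².
L = μ₀μᵣN²A/ℓ = (4π×10⁻⁷)(1690)(3990)²(6.881×10^-4)/(0.878) = 26.5 H.
U = ½LI² = ½(26.5)(3.07)² = 124.9 J.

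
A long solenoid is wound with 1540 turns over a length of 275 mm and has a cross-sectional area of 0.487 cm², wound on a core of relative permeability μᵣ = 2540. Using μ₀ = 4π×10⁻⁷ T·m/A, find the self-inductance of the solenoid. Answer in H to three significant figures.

L ≈ 1.34 H

A = 0.487 cm² = 4.870×10^-5 m².
For a long solenoid, L = μ₀μᵣN²A/ℓ.
L = (4π×10⁻⁷)(2540)(1540)²(4.870×10^-5)/(0.275 m) = 1.341 H.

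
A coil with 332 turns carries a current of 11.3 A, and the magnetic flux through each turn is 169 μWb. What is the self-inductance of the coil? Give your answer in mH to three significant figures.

Self-inductance is defined by L = NΦ_B/I (flux linkage over current).
L = (332)(1.690×10^-4 Wb)/(11.3 A) = 4.965×10^-3 H.

L ≈ 4.97 mH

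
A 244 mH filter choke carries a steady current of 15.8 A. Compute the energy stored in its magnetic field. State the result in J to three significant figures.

U ≈ 30.5 J

Stored magnetic energy: U = ½LI².
U = ½(0.244 H)(15.8 A)² = 30.46 J.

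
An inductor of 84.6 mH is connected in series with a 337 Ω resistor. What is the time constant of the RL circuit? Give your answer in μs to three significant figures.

τ ≈ 251 μs

τ = L/R = (8.460×10^-2 H)/(337 Ω) = 2.510×10^-4 s.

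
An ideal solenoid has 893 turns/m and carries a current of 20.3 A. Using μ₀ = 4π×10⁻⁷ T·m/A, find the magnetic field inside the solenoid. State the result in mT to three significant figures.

Inside a long solenoid, B = μ₀nI.
B = (4π×10⁻⁷)(893 m⁻¹)(20.3 A) = 2.278×10^-2 T.

B ≈ 22.8 mT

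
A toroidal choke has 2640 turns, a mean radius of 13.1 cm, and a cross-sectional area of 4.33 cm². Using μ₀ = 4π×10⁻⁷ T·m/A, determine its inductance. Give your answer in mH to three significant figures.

For a thin toroid, L = μ₀N²A/(2πR).
L = (4π×10⁻⁷)(2640)²(4.330×10^-4) / (2π×0.131 m) = 4.607×10^-3 H.

L ≈ 4.61 mH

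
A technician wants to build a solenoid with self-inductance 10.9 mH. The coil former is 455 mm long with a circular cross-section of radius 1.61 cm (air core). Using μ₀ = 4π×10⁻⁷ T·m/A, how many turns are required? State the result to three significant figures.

N ≈ 2200 turns

A = πr² = π(1.610×10^-2 m)² = 8.143×10^-4 m².
From L = μ₀N²A/ℓ, N = √(Lℓ / (μ₀A)).
N = √[(1.090×10^-2)(0.455) / ((4π×10⁻⁷)×8.143×10^-4)] = √(4.846×10^6) ≈ 2201.5.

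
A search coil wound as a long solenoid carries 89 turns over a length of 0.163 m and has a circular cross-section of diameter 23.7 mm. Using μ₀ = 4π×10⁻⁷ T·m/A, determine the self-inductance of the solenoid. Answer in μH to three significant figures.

L ≈ 26.9 μH

A = π(d/2)² = π(1.185×10^-2 m)² = 4.412×10^-4 m².
For a long solenoid, L = μ₀N²A/ℓ.
L = (4π×10⁻⁷)(89)²(4.412×10^-4)/(0.163 m) = 2.694×10^-5 H.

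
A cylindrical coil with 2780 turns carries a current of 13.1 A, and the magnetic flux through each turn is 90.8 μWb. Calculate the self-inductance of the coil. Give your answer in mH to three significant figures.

Self-inductance is defined by L = NΦ_B/I (flux linkage over current).
L = (2780)(9.080×10^-5 Wb)/(13.1 A) = 1.927×10^-2 H.

L ≈ 19.3 mH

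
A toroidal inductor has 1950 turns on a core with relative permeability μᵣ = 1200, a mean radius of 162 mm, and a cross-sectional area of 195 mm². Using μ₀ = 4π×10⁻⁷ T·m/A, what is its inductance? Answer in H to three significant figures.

For a thin toroid, L = μ₀μᵣN²A/(2πR).
L = (4π×10⁻⁷)(1200)(1950)²(1.950×10^-4) / (2π×0.162 m) = 1.099 H.

L ≈ 1.10 H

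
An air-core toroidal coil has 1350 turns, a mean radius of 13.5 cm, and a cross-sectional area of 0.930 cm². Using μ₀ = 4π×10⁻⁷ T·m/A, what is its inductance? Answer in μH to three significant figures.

L ≈ 251 μH

For a thin toroid, L = μ₀N²A/(2πR).
L = (4π×10⁻⁷)(1350)²(9.300×10^-5) / (2π×0.135 m) = 2.511×10^-4 H.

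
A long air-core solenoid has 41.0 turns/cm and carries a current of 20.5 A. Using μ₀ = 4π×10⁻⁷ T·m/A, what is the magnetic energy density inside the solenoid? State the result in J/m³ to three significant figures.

B = μ₀nI = (4π×10⁻⁷)(4.100×10^3)(20.5) = 0.1056 T.
u = B²/(2μ₀) = (0.1056)²/(2×4π×10⁻⁷) = 4.439×10^3 J/m³.

u ≈ 4440 J/m³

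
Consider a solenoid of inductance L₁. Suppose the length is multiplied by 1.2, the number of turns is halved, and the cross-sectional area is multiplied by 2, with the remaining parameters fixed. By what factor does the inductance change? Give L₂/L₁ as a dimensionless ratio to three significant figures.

L₂/L₁ = 0.417

For a solenoid, L ∝ μᵣN²A/ℓ.
L₂/L₁ = (1.2)^-1 × (0.5)^2 × (2) = 0.417.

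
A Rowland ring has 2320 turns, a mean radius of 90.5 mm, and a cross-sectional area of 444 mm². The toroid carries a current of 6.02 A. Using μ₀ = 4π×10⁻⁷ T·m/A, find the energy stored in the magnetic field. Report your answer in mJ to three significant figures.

L = μ₀N²A/(2πR) = (4π×10⁻⁷)(2320)²(4.440×10^-4)/(2π×9.050×10^-2) = 5.281×10^-3 H.
U = ½LI² = ½(5.281×10^-3)(6.02)² = 9.570×10^-2 J.

U ≈ 95.7 mJ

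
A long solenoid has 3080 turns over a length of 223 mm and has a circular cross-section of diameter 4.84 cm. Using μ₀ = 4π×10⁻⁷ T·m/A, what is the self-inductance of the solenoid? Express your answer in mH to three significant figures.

L ≈ 98.4 mH

A = π(d/2)² = π(2.420×10^-2 m)² = 1.840×10^-3 m².
For a long solenoid, L = μ₀N²A/ℓ.
L = (4π×10⁻⁷)(3080)²(1.840×10^-3)/(0.223 m) = 9.835×10^-2 H.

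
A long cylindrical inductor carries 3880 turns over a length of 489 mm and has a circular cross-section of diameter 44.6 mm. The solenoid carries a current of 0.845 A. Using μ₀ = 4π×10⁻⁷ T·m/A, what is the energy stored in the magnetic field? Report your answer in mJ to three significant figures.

A = π(d/2)² = π(2.230×10^-2 m)² = 1.562×10^-3 m².
L = μ₀N²A/ℓ = (4π×10⁻⁷)(3880)²(1.562×10^-3)/(0.489) = 6.044×10^-2 H.
U = ½LI² = ½(6.044×10^-2)(0.845)² = 2.158×10^-2 J.

U ≈ 21.6 mJ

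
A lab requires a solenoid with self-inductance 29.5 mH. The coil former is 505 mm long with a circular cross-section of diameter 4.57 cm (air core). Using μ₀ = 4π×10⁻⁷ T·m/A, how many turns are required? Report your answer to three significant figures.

A = π(d/2)² = π(2.285×10^-2 m)² = 1.640×10^-3 m².
From L = μ₀N²A/ℓ, N = √(Lℓ / (μ₀A)).
N = √[(2.950×10^-2)(0.505) / ((4π×10⁻⁷)×1.640×10^-3)] = √(7.227×10^6) ≈ 2688.4.

N ≈ 2690 turns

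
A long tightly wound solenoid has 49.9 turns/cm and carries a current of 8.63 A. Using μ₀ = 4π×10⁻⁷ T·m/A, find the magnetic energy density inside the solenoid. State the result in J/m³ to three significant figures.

u ≈ 1170 J/m³

B = μ₀nI = (4π×10⁻⁷)(4.990×10^3)(8.63) = 5.412×10^-2 T.
u = B²/(2μ₀) = (5.412×10^-2)²/(2×4π×10⁻⁷) = 1.165×10^3 J/m³.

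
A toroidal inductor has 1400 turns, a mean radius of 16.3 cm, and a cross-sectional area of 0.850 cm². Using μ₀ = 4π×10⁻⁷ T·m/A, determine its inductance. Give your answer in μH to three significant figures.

For a thin toroid, L = μ₀N²A/(2πR).
L = (4π×10⁻⁷)(1400)²(8.500×10^-5) / (2π×0.163 m) = 2.044×10^-4 H.

L ≈ 204 μH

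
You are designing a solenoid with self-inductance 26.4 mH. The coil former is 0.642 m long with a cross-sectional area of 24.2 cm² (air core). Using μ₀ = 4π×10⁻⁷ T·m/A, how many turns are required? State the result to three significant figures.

N ≈ 2360 turns

A = 24.2 cm² = 2.420×10^-3 m².
From L = μ₀N²A/ℓ, N = √(Lℓ / (μ₀A)).
N = √[(2.640×10^-2)(0.642) / ((4π×10⁻⁷)×2.420×10^-3)] = √(5.573×10^6) ≈ 2360.8.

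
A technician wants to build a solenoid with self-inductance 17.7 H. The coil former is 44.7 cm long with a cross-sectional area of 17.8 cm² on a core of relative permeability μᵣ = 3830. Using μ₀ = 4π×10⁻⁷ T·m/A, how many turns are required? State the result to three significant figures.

N ≈ 961 turns

A = 17.8 cm² = 1.780×10^-3 m².
From L = μ₀μᵣN²A/ℓ, N = √(Lℓ / (μ₀μᵣA)).
N = √[(17.7)(0.447) / ((4π×10⁻⁷)(3830)×1.780×10^-3)] = √(9.235×10^5) ≈ 961.0.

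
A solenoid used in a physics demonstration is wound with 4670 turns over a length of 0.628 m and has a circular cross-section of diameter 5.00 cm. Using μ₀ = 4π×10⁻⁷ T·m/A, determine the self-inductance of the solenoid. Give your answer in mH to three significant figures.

L ≈ 85.7 mH

A = π(d/2)² = π(2.500×10^-2 m)² = 1.963×10^-3 m².
For a long solenoid, L = μ₀N²A/ℓ.
L = (4π×10⁻⁷)(4670)²(1.963×10^-3)/(0.628 m) = 8.569×10^-2 H.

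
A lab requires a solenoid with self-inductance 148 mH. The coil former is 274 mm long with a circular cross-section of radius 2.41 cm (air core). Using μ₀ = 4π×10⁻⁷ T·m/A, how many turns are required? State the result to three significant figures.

A = πr² = π(2.410×10^-2 m)² = 1.8247×10^-3 m².
From L = μ₀N²A/ℓ, N = √(Lℓ / (μ₀A)).
N = √[(0.148)(0.274) / ((4π×10⁻⁷)×1.8247×10^-3)] = √(1.769×10^7) ≈ 4205.4.

N ≈ 4210 turns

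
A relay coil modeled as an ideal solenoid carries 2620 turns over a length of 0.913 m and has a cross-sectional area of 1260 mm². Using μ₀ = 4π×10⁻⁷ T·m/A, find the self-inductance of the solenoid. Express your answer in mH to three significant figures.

A = 1260 mm² = 1.260×10^-3 m².
For a long solenoid, L = μ₀N²A/ℓ.
L = (4π×10⁻⁷)(2620)²(1.260×10^-3)/(0.913 m) = 1.190×10^-2 H.

L ≈ 11.9 mH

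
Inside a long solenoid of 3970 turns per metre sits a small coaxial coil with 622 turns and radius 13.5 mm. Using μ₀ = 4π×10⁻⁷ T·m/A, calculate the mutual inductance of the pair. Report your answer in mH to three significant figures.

M ≈ 1.78 mH

The outer solenoid produces a uniform field B₁ = μ₀n₁I₁ across the inner coil,
so the flux linkage is N₂Φ = N₂B₁A₂ = μ₀n₁N₂A₂·I₁, giving M = μ₀n₁N₂A₂.
A₂ = πr² = π(1.350×10^-2 m)² = 5.726×10^-4 m².
M = (4π×10⁻⁷)(3970)(622)(5.726×10^-4) = 1.777×10^-3 H.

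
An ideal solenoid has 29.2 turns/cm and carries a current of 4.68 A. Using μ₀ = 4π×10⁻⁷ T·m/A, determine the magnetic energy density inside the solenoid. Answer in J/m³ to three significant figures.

u ≈ 117 J/m³

B = μ₀nI = (4π×10⁻⁷)(2.920×10^3)(4.68) = 1.717×10^-2 T.
u = B²/(2μ₀) = (1.717×10^-2)²/(2×4π×10⁻⁷) = 117.3 J/m³.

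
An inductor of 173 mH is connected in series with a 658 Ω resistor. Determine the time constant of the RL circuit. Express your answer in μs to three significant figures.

τ = L/R = (0.173 H)/(658 Ω) = 2.629×10^-4 s.

τ ≈ 263 μs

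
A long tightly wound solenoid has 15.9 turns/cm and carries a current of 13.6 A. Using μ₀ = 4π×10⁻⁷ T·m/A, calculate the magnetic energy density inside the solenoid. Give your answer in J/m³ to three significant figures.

u ≈ 294 J/m³

B = μ₀nI = (4π×10⁻⁷)(1.590×10^3)(13.6) = 2.717×10^-2 T.
u = B²/(2μ₀) = (2.717×10^-2)²/(2×4π×10⁻⁷) = 293.8 J/m³.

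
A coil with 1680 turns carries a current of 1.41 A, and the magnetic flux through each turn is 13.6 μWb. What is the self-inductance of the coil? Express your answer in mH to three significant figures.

Self-inductance is defined by L = NΦ_B/I (flux linkage over current).
L = (1680)(1.360×10^-5 Wb)/(1.41 A) = 1.620×10^-2 H.

L ≈ 16.2 mH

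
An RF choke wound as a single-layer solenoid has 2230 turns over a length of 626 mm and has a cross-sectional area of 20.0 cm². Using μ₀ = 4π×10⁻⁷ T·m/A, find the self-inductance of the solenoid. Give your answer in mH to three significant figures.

L ≈ 20.0 mH

A = 20.0 cm² = 2.000×10^-3 m².
For a long solenoid, L = μ₀N²A/ℓ.
L = (4π×10⁻⁷)(2230)²(2.000×10^-3)/(0.626 m) = 1.997×10^-2 H.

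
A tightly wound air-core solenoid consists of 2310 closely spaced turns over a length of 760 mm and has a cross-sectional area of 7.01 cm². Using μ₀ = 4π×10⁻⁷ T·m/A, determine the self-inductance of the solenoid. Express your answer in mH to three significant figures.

L ≈ 6.18 mH

A = 7.01 cm² = 7.010×10^-4 m².
For a long solenoid, L = μ₀N²A/ℓ.
L = (4π×10⁻⁷)(2310)²(7.010×10^-4)/(0.76 m) = 6.18498×10^-3 H.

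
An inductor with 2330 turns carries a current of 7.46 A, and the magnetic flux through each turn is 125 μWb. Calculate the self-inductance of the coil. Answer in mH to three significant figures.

L ≈ 39.0 mH

Self-inductance is defined by L = NΦ_B/I (flux linkage over current).
L = (2330)(1.250×10^-4 Wb)/(7.46 A) = 3.904×10^-2 H.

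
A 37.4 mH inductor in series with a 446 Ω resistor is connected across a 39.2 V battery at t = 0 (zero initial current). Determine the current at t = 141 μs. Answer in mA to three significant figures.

τ = L/R = 3.740×10^-2/446 = 8.386×10^-5 s; final current I_∞ = ε/R = 39.2/446 = 8.789×10^-2 A.
I(t) = I_∞(1 − e^(−t/τ)) with t/τ = 1.681.
I = (8.789×10^-2)(1 − e^(−1.681)) = 7.154×10^-2 A.

I ≈ 71.5 mA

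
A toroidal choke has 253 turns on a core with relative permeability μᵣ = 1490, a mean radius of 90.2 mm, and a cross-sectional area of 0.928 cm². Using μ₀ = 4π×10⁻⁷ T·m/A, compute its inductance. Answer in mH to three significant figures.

L ≈ 19.6 mH

For a thin toroid, L = μ₀μᵣN²A/(2πR).
L = (4π×10⁻⁷)(1490)(253)²(9.280×10^-5) / (2π×9.020×10^-2 m) = 1.962×10^-2 H.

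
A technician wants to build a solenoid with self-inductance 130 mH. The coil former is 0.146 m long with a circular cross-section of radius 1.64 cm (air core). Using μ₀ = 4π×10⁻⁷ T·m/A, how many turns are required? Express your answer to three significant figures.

N ≈ 4230 turns

A = πr² = π(1.640×10^-2 m)² = 8.450×10^-4 m².
From L = μ₀N²A/ℓ, N = √(Lℓ / (μ₀A)).
N = √[(0.13)(0.146) / ((4π×10⁻⁷)×8.450×10^-4)] = √(1.788×10^7) ≈ 4227.9.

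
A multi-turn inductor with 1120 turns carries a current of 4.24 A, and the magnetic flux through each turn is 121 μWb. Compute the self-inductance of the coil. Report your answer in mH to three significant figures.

L ≈ 32.0 mH

Self-inductance is defined by L = NΦ_B/I (flux linkage over current).
L = (1120)(1.210×10^-4 Wb)/(4.24 A) = 3.196×10^-2 H.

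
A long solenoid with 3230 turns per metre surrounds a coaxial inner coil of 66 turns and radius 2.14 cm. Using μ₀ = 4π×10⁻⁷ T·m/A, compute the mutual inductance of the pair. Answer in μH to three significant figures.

The outer solenoid produces a uniform field B₁ = μ₀n₁I₁ across the inner coil,
so the flux linkage is N₂Φ = N₂B₁A₂ = μ₀n₁N₂A₂·I₁, giving M = μ₀n₁N₂A₂.
A₂ = πr² = π(2.140×10^-2 m)² = 1.439×10^-3 m².
M = (4π×10⁻⁷)(3230)(66)(1.439×10^-3) = 3.854×10^-4 H.

M ≈ 385 μH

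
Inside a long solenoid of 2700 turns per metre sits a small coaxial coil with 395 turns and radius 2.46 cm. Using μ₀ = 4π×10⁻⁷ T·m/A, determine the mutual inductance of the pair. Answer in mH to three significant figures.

M ≈ 2.55 mH

The outer solenoid produces a uniform field B₁ = μ₀n₁I₁ across the inner coil,
so the flux linkage is N₂Φ = N₂B₁A₂ = μ₀n₁N₂A₂·I₁, giving M = μ₀n₁N₂A₂.
A₂ = πr² = π(2.460×10^-2 m)² = 1.901×10^-3 m².
M = (4π×10⁻⁷)(2700)(395)(1.901×10^-3) = 2.548×10^-3 H.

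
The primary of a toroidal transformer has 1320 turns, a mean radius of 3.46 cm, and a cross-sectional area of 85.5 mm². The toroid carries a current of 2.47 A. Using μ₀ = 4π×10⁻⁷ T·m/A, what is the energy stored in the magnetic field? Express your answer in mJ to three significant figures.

U ≈ 2.63 mJ

L = μ₀N²A/(2πR) = (4π×10⁻⁷)(1320)²(8.550×10^-5)/(2π×3.460×10^-2) = 8.611×10^-4 H.
U = ½LI² = ½(8.611×10^-4)(2.47)² = 2.627×10^-3 J.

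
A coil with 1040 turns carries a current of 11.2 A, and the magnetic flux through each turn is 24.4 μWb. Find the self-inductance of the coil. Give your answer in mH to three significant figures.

Self-inductance is defined by L = NΦ_B/I (flux linkage over current).
L = (1040)(2.440×10^-5 Wb)/(11.2 A) = 2.266×10^-3 H.

L ≈ 2.27 mH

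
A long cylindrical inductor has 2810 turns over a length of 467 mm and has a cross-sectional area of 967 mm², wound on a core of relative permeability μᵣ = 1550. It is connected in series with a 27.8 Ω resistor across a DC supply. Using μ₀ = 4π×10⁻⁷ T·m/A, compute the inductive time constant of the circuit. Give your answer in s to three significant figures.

A = 967 mm² = 9.670×10^-4 m².
L = μ₀μᵣN²A/ℓ = (4π×10⁻⁷)(1550)(2810)²(9.670×10^-4)/(0.467) = 31.847 H.
τ = L/R = (31.847)/(27.8) = 1.146 s.

τ ≈ 1.15 s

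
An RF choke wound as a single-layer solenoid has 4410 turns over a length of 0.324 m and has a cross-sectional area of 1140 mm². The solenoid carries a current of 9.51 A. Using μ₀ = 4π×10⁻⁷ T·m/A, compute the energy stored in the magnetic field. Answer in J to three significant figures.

A = 1140 mm² = 1.140×10^-3 m².
L = μ₀N²A/ℓ = (4π×10⁻⁷)(4410)²(1.140×10^-3)/(0.324) = 8.599×10^-2 H.
U = ½LI² = ½(8.599×10^-2)(9.51)² = 3.888 J.

U ≈ 3.89 J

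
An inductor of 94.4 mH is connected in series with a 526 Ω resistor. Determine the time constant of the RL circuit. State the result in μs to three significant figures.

τ ≈ 179 μs

τ = L/R = (9.440×10^-2 H)/(526 Ω) = 1.7947×10^-4 s.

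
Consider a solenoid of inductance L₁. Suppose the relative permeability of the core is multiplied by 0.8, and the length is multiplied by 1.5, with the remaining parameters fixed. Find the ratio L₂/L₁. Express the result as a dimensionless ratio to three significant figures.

For a solenoid, L ∝ μᵣN²A/ℓ.
L₂/L₁ = (0.8) × (1.5)^-1 = 0.533.

L₂/L₁ = 0.533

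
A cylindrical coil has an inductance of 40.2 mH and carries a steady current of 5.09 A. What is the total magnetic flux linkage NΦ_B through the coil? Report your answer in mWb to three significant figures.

From L = NΦ_B/I, the flux linkage is NΦ_B = LI.
NΦ_B = (4.020×10^-2 H)(5.09 A) = 0.2046 Wb.

NΦ_B ≈ 205 mWb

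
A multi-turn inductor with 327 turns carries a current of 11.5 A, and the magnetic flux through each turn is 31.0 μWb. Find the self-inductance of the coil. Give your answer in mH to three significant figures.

L ≈ 0.881 mH

Self-inductance is defined by L = NΦ_B/I (flux linkage over current).
L = (327)(3.100×10^-5 Wb)/(11.5 A) = 8.8148×10^-4 H.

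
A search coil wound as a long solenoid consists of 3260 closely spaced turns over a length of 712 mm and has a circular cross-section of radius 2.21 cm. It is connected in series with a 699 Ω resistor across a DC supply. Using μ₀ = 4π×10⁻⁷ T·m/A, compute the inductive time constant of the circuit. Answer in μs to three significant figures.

A = πr² = π(2.210×10^-2 m)² = 1.534×10^-3 m².
L = μ₀N²A/ℓ = (4π×10⁻⁷)(3260)²(1.534×10^-3)/(0.712) = 2.878×10^-2 H.
τ = L/R = (2.878×10^-2)/(699) = 4.117×10^-5 s.

τ ≈ 41.2 μs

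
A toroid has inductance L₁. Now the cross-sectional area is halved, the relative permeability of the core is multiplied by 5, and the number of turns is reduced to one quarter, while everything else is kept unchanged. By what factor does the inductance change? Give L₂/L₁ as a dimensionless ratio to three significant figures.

For a toroid, L ∝ μᵣN²A/R.
L₂/L₁ = (0.5) × (5) × (0.25)^2 = 0.156.

L₂/L₁ = 0.156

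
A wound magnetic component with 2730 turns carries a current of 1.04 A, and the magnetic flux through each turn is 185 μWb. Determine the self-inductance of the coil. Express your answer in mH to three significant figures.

Self-inductance is defined by L = NΦ_B/I (flux linkage over current).
L = (2730)(1.850×10^-4 Wb)/(1.04 A) = 0.4856 H.

L ≈ 486 mH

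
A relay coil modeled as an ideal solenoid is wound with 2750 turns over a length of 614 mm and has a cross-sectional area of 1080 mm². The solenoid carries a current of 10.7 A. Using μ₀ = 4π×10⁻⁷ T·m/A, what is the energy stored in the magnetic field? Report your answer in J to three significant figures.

U ≈ 0.957 J

A = 1080 mm² = 1.080×10^-3 m².
L = μ₀N²A/ℓ = (4π×10⁻⁷)(2750)²(1.080×10^-3)/(0.614) = 1.672×10^-2 H.
U = ½LI² = ½(1.672×10^-2)(10.7)² = 0.9569 J.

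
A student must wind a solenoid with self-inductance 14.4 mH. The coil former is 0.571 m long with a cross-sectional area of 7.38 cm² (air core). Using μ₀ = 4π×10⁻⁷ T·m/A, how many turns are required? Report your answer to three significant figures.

A = 7.38 cm² = 7.380×10^-4 m².
From L = μ₀N²A/ℓ, N = √(Lℓ / (μ₀A)).
N = √[(1.440×10^-2)(0.571) / ((4π×10⁻⁷)×7.380×10^-4)] = √(8.866×10^6) ≈ 2977.6.

N ≈ 2980 turns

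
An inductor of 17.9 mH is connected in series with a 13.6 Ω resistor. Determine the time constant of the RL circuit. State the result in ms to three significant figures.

τ = L/R = (1.790×10^-2 H)/(13.6 Ω) = 1.316×10^-3 s.

τ ≈ 1.32 ms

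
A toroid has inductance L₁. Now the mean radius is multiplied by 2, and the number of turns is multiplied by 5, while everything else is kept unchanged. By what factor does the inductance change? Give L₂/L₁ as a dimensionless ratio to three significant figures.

For a toroid, L ∝ μᵣN²A/R.
L₂/L₁ = (2)^-1 × (5)^2 = 12.5.

L₂/L₁ = 12.5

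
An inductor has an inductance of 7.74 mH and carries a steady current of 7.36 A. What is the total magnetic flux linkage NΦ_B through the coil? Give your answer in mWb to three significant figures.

From L = NΦ_B/I, the flux linkage is NΦ_B = LI.
NΦ_B = (7.740×10^-3 H)(7.36 A) = 5.697×10^-2 Wb.

NΦ_B ≈ 57.0 mWb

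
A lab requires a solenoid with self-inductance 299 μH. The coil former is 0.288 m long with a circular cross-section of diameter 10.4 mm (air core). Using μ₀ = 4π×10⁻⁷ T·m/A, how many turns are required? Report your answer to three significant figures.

A = π(d/2)² = π(5.200×10^-3 m)² = 8.4949×10^-5 m².
From L = μ₀N²A/ℓ, N = √(Lℓ / (μ₀A)).
N = √[(2.990×10^-4)(0.288) / ((4π×10⁻⁷)×8.4949×10^-5)] = √(8.067×10^5) ≈ 898.1.

N ≈ 898 turns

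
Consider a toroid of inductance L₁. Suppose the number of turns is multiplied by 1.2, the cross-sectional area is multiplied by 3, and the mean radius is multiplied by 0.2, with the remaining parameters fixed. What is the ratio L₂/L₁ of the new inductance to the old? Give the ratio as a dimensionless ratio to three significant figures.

L₂/L₁ = 21.6

For a toroid, L ∝ μᵣN²A/R.
L₂/L₁ = (1.2)^2 × (3) × (0.2)^-1 = 21.6.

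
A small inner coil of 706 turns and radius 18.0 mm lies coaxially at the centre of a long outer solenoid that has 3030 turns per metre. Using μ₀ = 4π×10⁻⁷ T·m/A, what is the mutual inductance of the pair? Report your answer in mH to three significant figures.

M ≈ 2.74 mH

The outer solenoid produces a uniform field B₁ = μ₀n₁I₁ across the inner coil,
so the flux linkage is N₂Φ = N₂B₁A₂ = μ₀n₁N₂A₂·I₁, giving M = μ₀n₁N₂A₂.
A₂ = πr² = π(1.800×10^-2 m)² = 1.018×10^-3 m².
M = (4π×10⁻⁷)(3030)(706)(1.018×10^-3) = 2.736×10^-3 H.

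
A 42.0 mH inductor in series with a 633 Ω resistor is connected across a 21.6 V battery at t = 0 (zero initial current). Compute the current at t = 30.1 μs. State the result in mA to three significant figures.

I ≈ 12.4 mA

τ = L/R = 4.200×10^-2/633 = 6.635×10^-5 s; final current I_∞ = ε/R = 21.6/633 = 3.412×10^-2 A.
I(t) = I_∞(1 − e^(−t/τ)) with t/τ = 0.454.
I = (3.412×10^-2)(1 − e^(−0.454)) = 1.244×10^-2 A.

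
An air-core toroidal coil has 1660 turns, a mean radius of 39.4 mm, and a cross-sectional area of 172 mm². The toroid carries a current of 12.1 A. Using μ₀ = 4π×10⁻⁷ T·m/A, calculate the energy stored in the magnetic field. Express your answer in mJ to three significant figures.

U ≈ 176 mJ

L = μ₀N²A/(2πR) = (4π×10⁻⁷)(1660)²(1.720×10^-4)/(2π×3.940×10^-2) = 2.406×10^-3 H.
U = ½LI² = ½(2.406×10^-3)(12.1)² = 0.1761 J.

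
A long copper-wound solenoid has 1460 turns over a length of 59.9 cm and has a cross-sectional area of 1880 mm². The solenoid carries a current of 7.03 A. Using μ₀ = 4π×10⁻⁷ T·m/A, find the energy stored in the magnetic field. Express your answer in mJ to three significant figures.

U ≈ 208 mJ

A = 1880 mm² = 1.880×10^-3 m².
L = μ₀N²A/ℓ = (4π×10⁻⁷)(1460)²(1.880×10^-3)/(0.599) = 8.407×10^-3 H.
U = ½LI² = ½(8.407×10^-3)(7.03)² = 0.2077 J.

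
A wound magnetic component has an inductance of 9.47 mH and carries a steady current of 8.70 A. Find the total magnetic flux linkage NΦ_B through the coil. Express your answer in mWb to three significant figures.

NΦ_B ≈ 82.4 mWb

From L = NΦ_B/I, the flux linkage is NΦ_B = LI.
NΦ_B = (9.470×10^-3 H)(8.70 A) = 8.239×10^-2 Wb.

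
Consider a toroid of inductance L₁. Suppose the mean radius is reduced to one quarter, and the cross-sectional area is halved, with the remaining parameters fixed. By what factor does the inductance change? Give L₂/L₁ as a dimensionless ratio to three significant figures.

L₂/L₁ = 2.00

For a toroid, L ∝ μᵣN²A/R.
L₂/L₁ = (0.25)^-1 × (0.5) = 2.00.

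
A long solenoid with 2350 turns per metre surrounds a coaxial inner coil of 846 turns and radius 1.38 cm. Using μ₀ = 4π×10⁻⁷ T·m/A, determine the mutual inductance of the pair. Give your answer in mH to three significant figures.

The outer solenoid produces a uniform field B₁ = μ₀n₁I₁ across the inner coil,
so the flux linkage is N₂Φ = N₂B₁A₂ = μ₀n₁N₂A₂·I₁, giving M = μ₀n₁N₂A₂.
A₂ = πr² = π(1.380×10^-2 m)² = 5.983×10^-4 m².
M = (4π×10⁻⁷)(2350)(846)(5.983×10^-4) = 1.4947×10^-3 H.

M ≈ 1.49 mH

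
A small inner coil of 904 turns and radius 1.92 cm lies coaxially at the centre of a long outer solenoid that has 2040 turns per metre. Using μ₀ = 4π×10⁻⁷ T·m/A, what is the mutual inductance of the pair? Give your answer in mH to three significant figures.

M ≈ 2.68 mH

The outer solenoid produces a uniform field B₁ = μ₀n₁I₁ across the inner coil,
so the flux linkage is N₂Φ = N₂B₁A₂ = μ₀n₁N₂A₂·I₁, giving M = μ₀n₁N₂A₂.
A₂ = πr² = π(1.920×10^-2 m)² = 1.158×10^-3 m².
M = (4π×10⁻⁷)(2040)(904)(1.158×10^-3) = 2.684×10^-3 H.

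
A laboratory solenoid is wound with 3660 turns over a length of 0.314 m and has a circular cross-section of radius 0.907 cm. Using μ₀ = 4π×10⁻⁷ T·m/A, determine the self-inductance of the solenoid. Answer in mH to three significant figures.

L ≈ 13.9 mH

A = πr² = π(9.070×10^-3 m)² = 2.584×10^-4 m².
For a long solenoid, L = μ₀N²A/ℓ.
L = (4π×10⁻⁷)(3660)²(2.584×10^-4)/(0.314 m) = 1.386×10^-2 H.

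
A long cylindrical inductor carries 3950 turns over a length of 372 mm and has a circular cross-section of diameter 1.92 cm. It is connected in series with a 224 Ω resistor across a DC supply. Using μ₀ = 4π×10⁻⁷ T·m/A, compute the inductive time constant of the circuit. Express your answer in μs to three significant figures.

τ ≈ 68.1 μs

A = π(d/2)² = π(9.600×10^-3 m)² = 2.895×10^-4 m².
L = μ₀N²A/ℓ = (4π×10⁻⁷)(3950)²(2.895×10^-4)/(0.372) = 1.526×10^-2 H.
τ = L/R = (1.526×10^-2)/(224) = 6.812×10^-5 s.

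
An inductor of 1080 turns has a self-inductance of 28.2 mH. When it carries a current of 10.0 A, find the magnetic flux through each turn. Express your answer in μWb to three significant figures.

From L = NΦ_B/I, the flux per turn is Φ_B = LI/N.
Φ_B = (2.820×10^-2 H)(10.0 A)/1080 = 2.611×10^-4 Wb.

Φ_B ≈ 261 μWb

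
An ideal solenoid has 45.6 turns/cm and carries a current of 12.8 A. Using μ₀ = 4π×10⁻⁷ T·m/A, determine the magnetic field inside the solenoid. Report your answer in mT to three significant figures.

B ≈ 73.3 mT

Inside a long solenoid, B = μ₀nI.
B = (4π×10⁻⁷)(4.560×10^3 m⁻¹)(12.8 A) = 7.3347×10^-2 T.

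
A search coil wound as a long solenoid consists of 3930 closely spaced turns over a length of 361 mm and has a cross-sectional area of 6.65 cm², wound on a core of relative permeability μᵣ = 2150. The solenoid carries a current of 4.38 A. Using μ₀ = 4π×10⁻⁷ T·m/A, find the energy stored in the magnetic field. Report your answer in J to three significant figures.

U ≈ 737 J

A = 6.65 cm² = 6.650×10^-4 m².
L = μ₀μᵣN²A/ℓ = (4π×10⁻⁷)(2150)(3930)²(6.650×10^-4)/(0.361) = 76.87 H.
U = ½LI² = ½(76.87)(4.38)² = 737.3 J.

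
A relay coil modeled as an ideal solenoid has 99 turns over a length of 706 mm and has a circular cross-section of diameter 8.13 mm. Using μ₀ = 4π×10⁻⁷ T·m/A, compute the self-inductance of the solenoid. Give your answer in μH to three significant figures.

A = π(d/2)² = π(4.065×10^-3 m)² = 5.191×10^-5 m².
For a long solenoid, L = μ₀N²A/ℓ.
L = (4π×10⁻⁷)(99)²(5.191×10^-5)/(0.706 m) = 9.056×10^-7 H.

L ≈ 0.906 μH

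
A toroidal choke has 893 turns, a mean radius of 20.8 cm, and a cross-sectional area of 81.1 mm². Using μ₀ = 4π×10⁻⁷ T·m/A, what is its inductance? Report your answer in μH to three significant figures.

L ≈ 62.2 μH

For a thin toroid, L = μ₀N²A/(2πR).
L = (4π×10⁻⁷)(893)²(8.110×10^-5) / (2π×0.208 m) = 6.219×10^-5 H.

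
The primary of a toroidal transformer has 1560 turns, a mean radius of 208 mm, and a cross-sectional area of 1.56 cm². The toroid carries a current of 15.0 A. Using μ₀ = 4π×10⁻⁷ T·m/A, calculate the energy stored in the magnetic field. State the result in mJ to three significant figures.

U ≈ 41.1 mJ

L = μ₀N²A/(2πR) = (4π×10⁻⁷)(1560)²(1.560×10^-4)/(2π×0.208) = 3.650×10^-4 H.
U = ½LI² = ½(3.650×10^-4)(15.0)² = 4.107×10^-2 J.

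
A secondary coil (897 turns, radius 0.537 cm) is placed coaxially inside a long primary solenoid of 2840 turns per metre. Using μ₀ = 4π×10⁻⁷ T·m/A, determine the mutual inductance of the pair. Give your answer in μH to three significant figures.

The outer solenoid produces a uniform field B₁ = μ₀n₁I₁ across the inner coil,
so the flux linkage is N₂Φ = N₂B₁A₂ = μ₀n₁N₂A₂·I₁, giving M = μ₀n₁N₂A₂.
A₂ = πr² = π(5.370×10^-3 m)² = 9.059×10^-5 m².
M = (4π×10⁻⁷)(2840)(897)(9.059×10^-5) = 2.900×10^-4 H.

M ≈ 290 μH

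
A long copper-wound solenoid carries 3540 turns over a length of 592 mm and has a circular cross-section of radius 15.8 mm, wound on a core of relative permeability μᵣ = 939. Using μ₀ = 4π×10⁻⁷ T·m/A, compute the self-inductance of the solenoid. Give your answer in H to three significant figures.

A = πr² = π(1.580×10^-2 m)² = 7.843×10^-4 m².
For a long solenoid, L = μ₀μᵣN²A/ℓ.
L = (4π×10⁻⁷)(939)(3540)²(7.843×10^-4)/(0.592 m) = 19.59 H.

L ≈ 19.6 H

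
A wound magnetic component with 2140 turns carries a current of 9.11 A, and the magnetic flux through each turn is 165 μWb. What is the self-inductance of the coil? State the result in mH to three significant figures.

Self-inductance is defined by L = NΦ_B/I (flux linkage over current).
L = (2140)(1.650×10^-4 Wb)/(9.11 A) = 3.876×10^-2 H.

L ≈ 38.8 mH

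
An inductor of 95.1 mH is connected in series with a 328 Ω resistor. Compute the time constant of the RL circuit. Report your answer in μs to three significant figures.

τ ≈ 290 μs

τ = L/R = (9.510×10^-2 H)/(328 Ω) = 2.899×10^-4 s.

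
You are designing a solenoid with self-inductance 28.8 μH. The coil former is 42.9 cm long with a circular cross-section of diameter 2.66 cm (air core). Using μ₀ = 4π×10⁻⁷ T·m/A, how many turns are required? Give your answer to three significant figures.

A = π(d/2)² = π(1.330×10^-2 m)² = 5.557×10^-4 m².
From L = μ₀N²A/ℓ, N = √(Lℓ / (μ₀A)).
N = √[(2.880×10^-5)(0.429) / ((4π×10⁻⁷)×5.557×10^-4)] = √(1.769×10^4) ≈ 133.0.

N ≈ 133 turns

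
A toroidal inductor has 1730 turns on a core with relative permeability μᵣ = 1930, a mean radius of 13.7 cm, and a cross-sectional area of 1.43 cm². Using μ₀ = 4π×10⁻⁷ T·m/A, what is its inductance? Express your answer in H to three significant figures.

For a thin toroid, L = μ₀μᵣN²A/(2πR).
L = (4π×10⁻⁷)(1930)(1730)²(1.430×10^-4) / (2π×0.137 m) = 1.206 H.

L ≈ 1.21 H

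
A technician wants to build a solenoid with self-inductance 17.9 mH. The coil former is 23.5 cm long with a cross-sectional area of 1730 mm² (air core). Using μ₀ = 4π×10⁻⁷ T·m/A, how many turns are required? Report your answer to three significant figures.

A = 1730 mm² = 1.730×10^-3 m².
From L = μ₀N²A/ℓ, N = √(Lℓ / (μ₀A)).
N = √[(1.790×10^-2)(0.235) / ((4π×10⁻⁷)×1.730×10^-3)] = √(1.9349×10^6) ≈ 1391.0.

N ≈ 1390 turns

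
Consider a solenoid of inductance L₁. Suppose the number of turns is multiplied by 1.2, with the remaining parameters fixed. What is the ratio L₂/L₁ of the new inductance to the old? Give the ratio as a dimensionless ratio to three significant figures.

L₂/L₁ = 1.44

For a solenoid, L ∝ μᵣN²A/ℓ.
L₂/L₁ = (1.2)^2 = 1.44.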